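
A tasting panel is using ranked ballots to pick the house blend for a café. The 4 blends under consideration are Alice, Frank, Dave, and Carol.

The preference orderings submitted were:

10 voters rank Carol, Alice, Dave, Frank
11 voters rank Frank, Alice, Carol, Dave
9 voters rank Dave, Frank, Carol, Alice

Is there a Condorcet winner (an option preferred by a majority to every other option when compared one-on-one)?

No

Head-to-head results (30 voters total):
Alice vs Frank: Frank wins 20–10.
Alice vs Dave: Alice wins 21–9.
Alice vs Carol: Carol wins 19–11.
Frank vs Dave: Dave wins 19–11.
Frank vs Carol: Frank wins 20–10.
Dave vs Carol: Carol wins 21–9.
No candidate beats all others: Alice beats Dave beats Frank beats Alice, a majority cycle.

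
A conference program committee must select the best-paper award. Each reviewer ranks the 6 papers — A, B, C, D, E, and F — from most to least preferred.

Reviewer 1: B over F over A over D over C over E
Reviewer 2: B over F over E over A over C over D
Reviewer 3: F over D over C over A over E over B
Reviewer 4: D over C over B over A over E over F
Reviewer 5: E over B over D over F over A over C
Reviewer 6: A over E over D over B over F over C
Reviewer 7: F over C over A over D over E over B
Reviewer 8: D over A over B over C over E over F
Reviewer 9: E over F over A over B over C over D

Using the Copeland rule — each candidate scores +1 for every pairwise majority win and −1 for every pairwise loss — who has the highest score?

A

Pairwise results:
  A vs B: A wins 5–4.
  A vs C: A wins 6–3.
  A vs D: A wins 5–4.
  A vs E: A wins 6–3.
  A vs F: F wins 6–3.
  B vs C: B wins 6–3.
  B vs D: D wins 5–4.
  B vs E: E wins 5–4.
  B vs F: B wins 6–3.
  C vs D: D wins 6–3.
  C vs E: C wins 5–4.
  C vs F: F wins 7–2.
  D vs E: D wins 5–4.
  D vs F: F wins 5–4.
  E vs F: E wins 5–4.
Copeland scores (wins − losses):
  A: 4 − 1 = 3
  B: 2 − 3 = -1
  C: 1 − 4 = -3
  D: 3 − 2 = 1
  E: 2 − 3 = -1
  F: 3 − 2 = 1
A has the best Copeland score.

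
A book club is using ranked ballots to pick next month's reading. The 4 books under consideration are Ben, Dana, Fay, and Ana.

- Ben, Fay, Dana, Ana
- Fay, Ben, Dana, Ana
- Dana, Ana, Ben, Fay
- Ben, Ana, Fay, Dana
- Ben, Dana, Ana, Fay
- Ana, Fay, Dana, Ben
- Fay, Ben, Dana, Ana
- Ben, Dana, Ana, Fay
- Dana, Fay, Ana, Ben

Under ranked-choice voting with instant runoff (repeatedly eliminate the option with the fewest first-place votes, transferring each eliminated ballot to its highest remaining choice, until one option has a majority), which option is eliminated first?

Ana

Round 1: Ben 4, Dana 2, Fay 2, Ana 1. Ana has the fewest and is eliminated.
Round 2: Ben 4, Fay 3, Dana 2. Dana has the fewest and is eliminated.
Round 3: Ben 5, Fay 4. Ben has a majority.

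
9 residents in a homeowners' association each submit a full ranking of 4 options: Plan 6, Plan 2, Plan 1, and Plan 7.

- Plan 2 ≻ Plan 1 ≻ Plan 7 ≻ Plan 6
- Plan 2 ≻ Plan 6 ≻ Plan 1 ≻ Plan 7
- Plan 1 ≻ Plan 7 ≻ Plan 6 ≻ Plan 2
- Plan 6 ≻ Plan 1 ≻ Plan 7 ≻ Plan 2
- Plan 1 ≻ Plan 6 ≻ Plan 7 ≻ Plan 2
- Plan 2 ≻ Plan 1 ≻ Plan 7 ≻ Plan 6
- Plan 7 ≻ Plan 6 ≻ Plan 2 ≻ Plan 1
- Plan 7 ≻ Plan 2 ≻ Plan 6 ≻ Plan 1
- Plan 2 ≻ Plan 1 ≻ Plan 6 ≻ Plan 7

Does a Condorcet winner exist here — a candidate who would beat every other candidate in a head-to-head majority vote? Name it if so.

None — there is no Condorcet winner

Head-to-head results (9 voters total):
Plan 6 vs Plan 2: Plan 2 wins 5–4.
Plan 6 vs Plan 1: Plan 1 wins 5–4.
Plan 6 vs Plan 7: Plan 7 wins 5–4.
Plan 2 vs Plan 1: Plan 2 wins 6–3.
Plan 2 vs Plan 7: Plan 7 wins 5–4.
Plan 1 vs Plan 7: Plan 1 wins 7–2.
No candidate beats all others: Plan 2 beats Plan 1 beats Plan 7 beats Plan 2, a majority cycle.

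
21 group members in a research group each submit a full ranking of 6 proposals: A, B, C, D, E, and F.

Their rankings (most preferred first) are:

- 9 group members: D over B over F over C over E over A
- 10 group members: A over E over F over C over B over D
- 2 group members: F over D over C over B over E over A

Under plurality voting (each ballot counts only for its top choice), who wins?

A

First-place vote totals:
  A: 10
  B: 0
  C: 0
  D: 9
  E: 0
  F: 2
A has the most first-place votes.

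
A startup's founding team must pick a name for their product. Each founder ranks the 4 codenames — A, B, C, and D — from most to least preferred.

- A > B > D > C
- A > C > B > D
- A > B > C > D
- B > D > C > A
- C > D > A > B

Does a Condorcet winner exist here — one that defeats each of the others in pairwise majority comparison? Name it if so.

A

Head-to-head results (5 voters total):
A vs B: A wins 4–1.
A vs C: A wins 3–2.
A vs D: A wins 3–2.
B vs C: B wins 3–2.
B vs D: B wins 4–1.
C vs D: C wins 3–2.
A beats each rival — B (4–1), C (3–2), D (3–2) — so A is the Condorcet winner.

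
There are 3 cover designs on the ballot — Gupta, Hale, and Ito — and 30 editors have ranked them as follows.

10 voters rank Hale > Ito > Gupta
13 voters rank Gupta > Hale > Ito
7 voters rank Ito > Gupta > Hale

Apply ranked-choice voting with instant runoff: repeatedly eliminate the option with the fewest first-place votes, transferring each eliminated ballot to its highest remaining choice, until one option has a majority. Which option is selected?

Gupta

Round 1: Gupta 13, Hale 10, Ito 7. Ito has the fewest and is eliminated.
Round 2: Gupta 20, Hale 10. Gupta has a majority.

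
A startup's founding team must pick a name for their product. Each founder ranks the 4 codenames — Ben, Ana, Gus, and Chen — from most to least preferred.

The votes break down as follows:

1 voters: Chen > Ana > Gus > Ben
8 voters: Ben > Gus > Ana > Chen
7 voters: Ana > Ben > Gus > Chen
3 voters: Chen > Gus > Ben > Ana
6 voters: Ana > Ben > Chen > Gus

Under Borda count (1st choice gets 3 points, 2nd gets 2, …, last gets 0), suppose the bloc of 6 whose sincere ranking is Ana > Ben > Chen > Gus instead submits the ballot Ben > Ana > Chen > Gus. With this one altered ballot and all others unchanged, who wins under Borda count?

Ben

Borda totals with the altered ballot: Ben 59, Ana 43, Gus 30, Chen 18.
The winner is unchanged: still Ben.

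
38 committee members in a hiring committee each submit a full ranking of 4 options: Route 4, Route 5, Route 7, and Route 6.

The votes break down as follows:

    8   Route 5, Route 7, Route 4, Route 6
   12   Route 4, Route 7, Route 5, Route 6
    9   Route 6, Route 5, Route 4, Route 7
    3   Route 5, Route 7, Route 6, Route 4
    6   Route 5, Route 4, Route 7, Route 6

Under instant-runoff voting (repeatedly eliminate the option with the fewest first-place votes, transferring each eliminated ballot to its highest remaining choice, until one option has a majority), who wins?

Route 5

Round 1: Route 5 17, Route 4 12, Route 6 9, Route 7 0. Route 7 has the fewest and is eliminated.
Round 2: Route 5 17, Route 4 12, Route 6 9. Route 6 has the fewest and is eliminated.
Round 3: Route 5 26, Route 4 12. Route 5 has a majority.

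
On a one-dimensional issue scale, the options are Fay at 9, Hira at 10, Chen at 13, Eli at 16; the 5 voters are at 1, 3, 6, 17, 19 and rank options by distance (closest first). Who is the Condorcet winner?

Fay

With single-peaked preferences on a line, the Condorcet winner is the candidate closest to the median voter.
The median voter (position 6) is closest to Fay at 9.
Check: Fay vs Chen — voters closer to Fay: 3 of 5.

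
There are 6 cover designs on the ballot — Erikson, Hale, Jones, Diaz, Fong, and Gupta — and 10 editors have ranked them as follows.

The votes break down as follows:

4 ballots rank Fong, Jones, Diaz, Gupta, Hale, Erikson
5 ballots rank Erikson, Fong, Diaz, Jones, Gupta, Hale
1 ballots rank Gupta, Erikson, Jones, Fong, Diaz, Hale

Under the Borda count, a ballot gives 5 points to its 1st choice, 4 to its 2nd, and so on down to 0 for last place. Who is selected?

Fong

Borda scores:
  Erikson: 4·0 + 5·5 + 4 = 29
  Hale: 4·1 + 5·0 + 0 = 4
  Jones: 4·4 + 5·2 + 3 = 29
  Diaz: 4·3 + 5·3 + 1 = 28
  Fong: 4·5 + 5·4 + 2 = 42
  Gupta: 4·2 + 5·1 + 5 = 18
Fong has the highest total.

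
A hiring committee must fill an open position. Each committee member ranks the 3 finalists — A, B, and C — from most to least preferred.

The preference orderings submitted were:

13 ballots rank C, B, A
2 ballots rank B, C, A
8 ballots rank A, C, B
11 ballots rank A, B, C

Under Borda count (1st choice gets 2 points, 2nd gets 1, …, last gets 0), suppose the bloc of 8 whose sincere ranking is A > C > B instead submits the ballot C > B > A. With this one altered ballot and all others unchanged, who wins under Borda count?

C

Borda totals with the altered ballot: A 22, B 36, C 44.
The switch changes the winner from A to C.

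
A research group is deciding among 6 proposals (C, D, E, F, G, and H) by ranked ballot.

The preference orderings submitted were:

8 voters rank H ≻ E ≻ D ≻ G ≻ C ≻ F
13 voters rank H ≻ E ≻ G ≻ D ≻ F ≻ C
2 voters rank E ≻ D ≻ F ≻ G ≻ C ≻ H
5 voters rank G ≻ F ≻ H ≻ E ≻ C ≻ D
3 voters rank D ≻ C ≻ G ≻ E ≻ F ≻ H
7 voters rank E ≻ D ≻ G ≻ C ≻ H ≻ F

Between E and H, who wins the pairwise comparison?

H

Ballots ranking E above H: 2+3+7 = 12.
Ballots ranking H above E: 8+13+5 = 26.
H wins the head-to-head, 26–12.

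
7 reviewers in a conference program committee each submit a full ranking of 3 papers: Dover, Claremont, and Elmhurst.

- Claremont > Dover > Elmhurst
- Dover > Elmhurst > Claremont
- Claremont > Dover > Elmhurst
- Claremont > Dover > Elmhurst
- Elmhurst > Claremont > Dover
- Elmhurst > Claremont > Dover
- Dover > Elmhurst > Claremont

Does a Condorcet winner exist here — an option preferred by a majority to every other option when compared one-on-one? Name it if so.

None — there is no Condorcet winner

Head-to-head results (7 voters total):
Dover vs Claremont: Claremont wins 5–2.
Dover vs Elmhurst: Dover wins 5–2.
Claremont vs Elmhurst: Elmhurst wins 4–3.
No candidate beats all others: Dover beats Elmhurst beats Claremont beats Dover, a majority cycle.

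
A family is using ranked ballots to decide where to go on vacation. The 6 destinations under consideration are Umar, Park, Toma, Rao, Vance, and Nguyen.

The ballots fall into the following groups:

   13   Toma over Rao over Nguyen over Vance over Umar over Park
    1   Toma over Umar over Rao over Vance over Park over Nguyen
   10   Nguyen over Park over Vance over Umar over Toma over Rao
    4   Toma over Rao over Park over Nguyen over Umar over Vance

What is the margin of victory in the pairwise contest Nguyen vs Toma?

Ballots ranking Nguyen above Toma: 10.
Ballots ranking Toma above Nguyen: 13+1+4 = 18.
Toma wins 18–10, a margin of 8.

8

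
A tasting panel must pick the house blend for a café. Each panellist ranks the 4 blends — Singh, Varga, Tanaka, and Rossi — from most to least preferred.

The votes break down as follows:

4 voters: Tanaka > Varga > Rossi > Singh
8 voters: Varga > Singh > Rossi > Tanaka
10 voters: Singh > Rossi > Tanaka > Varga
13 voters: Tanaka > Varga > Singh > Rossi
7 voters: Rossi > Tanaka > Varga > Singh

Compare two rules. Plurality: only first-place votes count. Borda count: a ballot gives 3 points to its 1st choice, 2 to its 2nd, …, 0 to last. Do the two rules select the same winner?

Yes

Plurality first-place counts: Singh 10, Varga 8, Tanaka 17, Rossi 7 → Tanaka.
Borda totals: Singh 59, Varga 65, Tanaka 75, Rossi 53 → Tanaka.
The two rules agree on Tanaka.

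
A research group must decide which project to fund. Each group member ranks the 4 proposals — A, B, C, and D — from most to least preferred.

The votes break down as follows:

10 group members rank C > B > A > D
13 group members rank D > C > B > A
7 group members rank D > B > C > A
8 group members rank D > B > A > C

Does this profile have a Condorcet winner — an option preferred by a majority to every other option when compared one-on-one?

Yes

Head-to-head results (38 voters total):
A vs B: B wins 38–0.
A vs C: C wins 30–8.
A vs D: D wins 28–10.
B vs C: C wins 23–15.
B vs D: D wins 28–10.
C vs D: D wins 28–10.
D beats each rival — A (28–10), B (28–10), C (28–10) — so D is the Condorcet winner.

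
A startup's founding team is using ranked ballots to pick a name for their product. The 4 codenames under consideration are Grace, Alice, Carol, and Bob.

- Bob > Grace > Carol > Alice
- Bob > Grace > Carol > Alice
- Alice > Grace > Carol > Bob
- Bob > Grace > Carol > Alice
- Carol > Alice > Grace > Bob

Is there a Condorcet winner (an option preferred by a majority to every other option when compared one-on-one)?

Yes

Head-to-head results (5 voters total):
Grace vs Alice: Grace wins 3–2.
Grace vs Carol: Grace wins 4–1.
Grace vs Bob: Bob wins 3–2.
Alice vs Carol: Carol wins 4–1.
Alice vs Bob: Bob wins 3–2.
Carol vs Bob: Bob wins 3–2.
Bob beats each rival — Grace (3–2), Alice (3–2), Carol (3–2) — so Bob is the Condorcet winner.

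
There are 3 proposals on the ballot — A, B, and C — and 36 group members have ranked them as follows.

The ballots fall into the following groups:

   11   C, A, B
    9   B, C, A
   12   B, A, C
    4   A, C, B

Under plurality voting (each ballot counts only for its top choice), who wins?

B

First-place vote totals:
  A: 4
  B: 21
  C: 11
B has the most first-place votes.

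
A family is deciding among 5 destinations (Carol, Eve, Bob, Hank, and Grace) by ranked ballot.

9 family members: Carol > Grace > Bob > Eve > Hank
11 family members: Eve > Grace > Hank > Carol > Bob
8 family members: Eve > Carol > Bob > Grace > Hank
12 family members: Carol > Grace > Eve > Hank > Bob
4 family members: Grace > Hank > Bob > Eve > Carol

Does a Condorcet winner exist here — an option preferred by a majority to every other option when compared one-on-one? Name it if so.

Head-to-head results (44 voters total):
Carol vs Eve: Eve wins 23–21.
Carol vs Bob: Carol wins 40–4.
Carol vs Hank: Carol wins 29–15.
Carol vs Grace: Carol wins 29–15.
Eve vs Bob: Eve wins 31–13.
Eve vs Hank: Eve wins 40–4.
Eve vs Grace: Grace wins 25–19.
Bob vs Hank: Hank wins 27–17.
Bob vs Grace: Grace wins 36–8.
Hank vs Grace: Grace wins 44–0.
No candidate beats all others: Carol beats Grace beats Eve beats Carol, a majority cycle.

There is no Condorcet winner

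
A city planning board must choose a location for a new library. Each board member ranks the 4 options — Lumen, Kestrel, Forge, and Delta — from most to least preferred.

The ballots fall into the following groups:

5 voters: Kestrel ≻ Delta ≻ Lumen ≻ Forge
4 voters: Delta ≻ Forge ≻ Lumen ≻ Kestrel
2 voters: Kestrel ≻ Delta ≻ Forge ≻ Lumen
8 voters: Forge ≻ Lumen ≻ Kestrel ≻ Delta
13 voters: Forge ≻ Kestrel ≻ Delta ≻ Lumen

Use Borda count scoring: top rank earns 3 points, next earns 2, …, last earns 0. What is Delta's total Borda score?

39

Borda scores:
  Lumen: 5·1 + 4·1 + 2·0 + 8·2 + 13·0 = 25
  Kestrel: 5·3 + 4·0 + 2·3 + 8·1 + 13·2 = 55
  Forge: 5·0 + 4·2 + 2·1 + 8·3 + 13·3 = 73
  Delta: 5·2 + 4·3 + 2·2 + 8·0 + 13·1 = 39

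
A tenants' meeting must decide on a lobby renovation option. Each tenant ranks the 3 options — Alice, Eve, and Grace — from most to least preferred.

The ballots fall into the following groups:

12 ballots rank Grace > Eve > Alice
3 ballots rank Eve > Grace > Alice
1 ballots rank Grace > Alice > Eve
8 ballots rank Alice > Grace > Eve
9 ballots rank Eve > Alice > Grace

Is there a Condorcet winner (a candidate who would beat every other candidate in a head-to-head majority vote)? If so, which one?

None — there is no Condorcet winner

Head-to-head results (33 voters total):
Alice vs Eve: Eve wins 24–9.
Alice vs Grace: Alice wins 17–16.
Eve vs Grace: Grace wins 21–12.
No candidate beats all others: Alice beats Grace beats Eve beats Alice, a majority cycle.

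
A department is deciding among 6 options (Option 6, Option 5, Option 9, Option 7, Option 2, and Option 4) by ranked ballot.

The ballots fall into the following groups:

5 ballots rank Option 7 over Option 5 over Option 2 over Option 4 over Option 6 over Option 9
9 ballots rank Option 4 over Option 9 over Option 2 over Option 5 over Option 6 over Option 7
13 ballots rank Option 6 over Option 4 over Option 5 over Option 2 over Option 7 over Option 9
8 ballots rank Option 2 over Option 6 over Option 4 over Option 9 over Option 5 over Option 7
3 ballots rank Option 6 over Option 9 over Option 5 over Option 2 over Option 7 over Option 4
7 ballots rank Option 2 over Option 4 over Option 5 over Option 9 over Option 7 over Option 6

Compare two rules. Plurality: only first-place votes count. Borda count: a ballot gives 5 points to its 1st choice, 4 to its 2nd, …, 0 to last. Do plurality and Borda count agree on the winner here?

No

Plurality first-place counts: Option 6 16, Option 5 0, Option 9 0, Option 7 5, Option 2 15, Option 4 9 → Option 6.
Borda totals: Option 6 126, Option 5 115, Option 9 78, Option 7 48, Option 2 149, Option 4 159 → Option 4.
The two rules disagree: plurality picks Option 6, Borda picks Option 4.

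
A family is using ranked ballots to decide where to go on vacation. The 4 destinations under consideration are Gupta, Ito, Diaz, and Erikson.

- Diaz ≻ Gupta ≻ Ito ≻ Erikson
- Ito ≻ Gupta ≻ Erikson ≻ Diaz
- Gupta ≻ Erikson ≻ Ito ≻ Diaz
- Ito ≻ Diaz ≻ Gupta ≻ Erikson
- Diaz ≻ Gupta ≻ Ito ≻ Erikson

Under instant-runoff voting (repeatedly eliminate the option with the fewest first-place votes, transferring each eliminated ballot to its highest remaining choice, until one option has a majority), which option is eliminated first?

Round 1: Ito 2, Diaz 2, Gupta 1, Erikson 0. Erikson has the fewest and is eliminated.
Round 2: Ito 2, Diaz 2, Gupta 1. Gupta has the fewest and is eliminated.
Round 3: Ito 3, Diaz 2. Ito has a majority.

Erikson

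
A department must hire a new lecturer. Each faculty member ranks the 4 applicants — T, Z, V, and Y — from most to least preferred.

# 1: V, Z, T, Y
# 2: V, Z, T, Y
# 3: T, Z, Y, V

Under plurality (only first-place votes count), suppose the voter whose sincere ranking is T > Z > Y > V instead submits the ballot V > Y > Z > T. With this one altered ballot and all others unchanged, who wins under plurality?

First-place totals with the altered ballot: T 0, Z 0, V 3, Y 0.
The winner is unchanged: still V.

V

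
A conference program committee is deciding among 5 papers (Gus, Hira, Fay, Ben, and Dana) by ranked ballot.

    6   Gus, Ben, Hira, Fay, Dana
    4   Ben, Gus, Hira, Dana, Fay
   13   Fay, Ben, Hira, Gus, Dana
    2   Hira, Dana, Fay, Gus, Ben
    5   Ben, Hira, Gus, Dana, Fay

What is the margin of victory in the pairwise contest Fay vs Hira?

Ballots ranking Fay above Hira: 13.
Ballots ranking Hira above Fay: 6+4+2+5 = 17.
Hira wins 17–13, a margin of 4.

4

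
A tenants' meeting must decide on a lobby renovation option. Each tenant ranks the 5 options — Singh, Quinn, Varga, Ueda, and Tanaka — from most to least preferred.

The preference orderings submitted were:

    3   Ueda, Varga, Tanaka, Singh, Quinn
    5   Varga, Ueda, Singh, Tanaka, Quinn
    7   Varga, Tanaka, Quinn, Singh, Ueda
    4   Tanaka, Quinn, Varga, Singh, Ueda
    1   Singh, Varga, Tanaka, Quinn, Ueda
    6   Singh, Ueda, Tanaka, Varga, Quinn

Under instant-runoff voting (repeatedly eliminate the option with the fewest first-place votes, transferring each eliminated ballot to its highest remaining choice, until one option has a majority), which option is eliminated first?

Round 1: Varga 12, Singh 7, Tanaka 4, Ueda 3, Quinn 0. Quinn has the fewest and is eliminated.
Round 2: Varga 12, Singh 7, Tanaka 4, Ueda 3. Ueda has the fewest and is eliminated.
Round 3: Varga 15, Singh 7, Tanaka 4. Varga has a majority.

Quinn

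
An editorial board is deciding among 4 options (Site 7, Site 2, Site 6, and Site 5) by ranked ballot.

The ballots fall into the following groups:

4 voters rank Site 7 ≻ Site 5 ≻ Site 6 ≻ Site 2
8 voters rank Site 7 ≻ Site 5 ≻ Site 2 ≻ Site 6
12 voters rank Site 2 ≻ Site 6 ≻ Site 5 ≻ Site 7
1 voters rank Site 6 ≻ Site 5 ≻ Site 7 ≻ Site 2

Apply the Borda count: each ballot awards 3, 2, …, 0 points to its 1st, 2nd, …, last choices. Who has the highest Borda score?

Borda scores:
  Site 7: 4·3 + 8·3 + 12·0 + 1 = 37
  Site 2: 4·0 + 8·1 + 12·3 + 0 = 44
  Site 6: 4·1 + 8·0 + 12·2 + 3 = 31
  Site 5: 4·2 + 8·2 + 12·1 + 2 = 38
Site 2 has the highest total.

Site 2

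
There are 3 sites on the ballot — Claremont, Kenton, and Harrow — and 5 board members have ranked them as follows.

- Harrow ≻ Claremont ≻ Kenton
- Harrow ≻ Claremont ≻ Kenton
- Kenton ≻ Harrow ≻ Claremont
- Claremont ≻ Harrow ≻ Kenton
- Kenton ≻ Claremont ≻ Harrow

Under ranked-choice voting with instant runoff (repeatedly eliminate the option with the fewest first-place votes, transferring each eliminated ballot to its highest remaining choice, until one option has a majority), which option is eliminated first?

Claremont

Round 1: Kenton 2, Harrow 2, Claremont 1. Claremont has the fewest and is eliminated.
Round 2: Harrow 3, Kenton 2. Harrow has a majority.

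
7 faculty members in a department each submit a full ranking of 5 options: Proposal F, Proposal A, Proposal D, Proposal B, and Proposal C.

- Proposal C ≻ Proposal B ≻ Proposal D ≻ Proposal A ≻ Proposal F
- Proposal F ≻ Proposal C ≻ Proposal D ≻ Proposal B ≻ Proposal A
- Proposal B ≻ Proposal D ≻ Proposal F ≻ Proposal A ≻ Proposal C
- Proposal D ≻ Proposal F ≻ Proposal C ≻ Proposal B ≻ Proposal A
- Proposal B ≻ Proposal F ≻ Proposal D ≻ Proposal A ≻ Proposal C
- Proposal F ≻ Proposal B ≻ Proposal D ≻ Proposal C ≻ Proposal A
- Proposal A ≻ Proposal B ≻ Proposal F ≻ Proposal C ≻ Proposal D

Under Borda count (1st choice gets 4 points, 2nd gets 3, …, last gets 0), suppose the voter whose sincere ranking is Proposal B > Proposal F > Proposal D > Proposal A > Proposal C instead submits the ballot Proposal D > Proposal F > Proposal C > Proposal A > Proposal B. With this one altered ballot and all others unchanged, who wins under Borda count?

Borda totals with the altered ballot: Proposal F 18, Proposal A 7, Proposal D 17, Proposal B 15, Proposal C 13.
The switch changes the winner from Proposal B to Proposal F.

Proposal F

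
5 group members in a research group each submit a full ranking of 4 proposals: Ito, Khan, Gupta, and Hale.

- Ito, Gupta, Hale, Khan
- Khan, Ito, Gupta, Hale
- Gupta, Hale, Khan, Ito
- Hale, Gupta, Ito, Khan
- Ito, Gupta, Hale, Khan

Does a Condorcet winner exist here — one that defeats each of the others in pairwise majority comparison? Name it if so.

Head-to-head results (5 voters total):
Ito vs Khan: Ito wins 3–2.
Ito vs Gupta: Ito wins 3–2.
Ito vs Hale: Ito wins 3–2.
Khan vs Gupta: Gupta wins 4–1.
Khan vs Hale: Hale wins 4–1.
Gupta vs Hale: Gupta wins 4–1.
Ito beats each rival — Khan (3–2), Gupta (3–2), Hale (3–2) — so Ito is the Condorcet winner.

Ito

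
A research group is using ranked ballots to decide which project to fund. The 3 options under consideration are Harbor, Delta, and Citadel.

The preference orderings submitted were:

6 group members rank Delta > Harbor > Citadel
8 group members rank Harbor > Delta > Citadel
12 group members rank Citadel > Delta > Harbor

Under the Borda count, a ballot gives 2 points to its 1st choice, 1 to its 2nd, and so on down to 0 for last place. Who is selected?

Borda scores:
  Harbor: 6·1 + 8·2 + 12·0 = 22
  Delta: 6·2 + 8·1 + 12·1 = 32
  Citadel: 6·0 + 8·0 + 12·2 = 24
Delta has the highest total.

Delta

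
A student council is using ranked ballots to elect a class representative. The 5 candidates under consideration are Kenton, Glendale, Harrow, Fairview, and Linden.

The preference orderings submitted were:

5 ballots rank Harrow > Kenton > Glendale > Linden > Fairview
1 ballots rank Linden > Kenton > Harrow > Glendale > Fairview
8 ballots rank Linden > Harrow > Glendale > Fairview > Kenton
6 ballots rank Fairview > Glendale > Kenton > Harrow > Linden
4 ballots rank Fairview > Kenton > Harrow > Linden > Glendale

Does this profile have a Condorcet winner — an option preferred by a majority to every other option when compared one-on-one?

Head-to-head results (24 voters total):
Kenton vs Glendale: Glendale wins 14–10.
Kenton vs Harrow: Harrow wins 13–11.
Kenton vs Fairview: Fairview wins 18–6.
Kenton vs Linden: Kenton wins 15–9.
Glendale vs Harrow: Harrow wins 18–6.
Glendale vs Fairview: Glendale wins 14–10.
Glendale vs Linden: Linden wins 13–11.
Harrow vs Fairview: Harrow wins 14–10.
Harrow vs Linden: Harrow wins 15–9.
Fairview vs Linden: Linden wins 14–10.
Harrow beats each rival — Kenton (13–11), Glendale (18–6), Fairview (14–10), Linden (15–9) — so Harrow is the Condorcet winner.

Yes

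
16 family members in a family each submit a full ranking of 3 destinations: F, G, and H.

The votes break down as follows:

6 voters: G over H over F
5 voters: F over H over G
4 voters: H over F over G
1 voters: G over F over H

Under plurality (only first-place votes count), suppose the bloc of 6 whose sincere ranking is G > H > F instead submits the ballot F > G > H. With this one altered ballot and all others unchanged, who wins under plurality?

F

First-place totals with the altered ballot: F 11, G 1, H 4.
The switch changes the winner from G to F.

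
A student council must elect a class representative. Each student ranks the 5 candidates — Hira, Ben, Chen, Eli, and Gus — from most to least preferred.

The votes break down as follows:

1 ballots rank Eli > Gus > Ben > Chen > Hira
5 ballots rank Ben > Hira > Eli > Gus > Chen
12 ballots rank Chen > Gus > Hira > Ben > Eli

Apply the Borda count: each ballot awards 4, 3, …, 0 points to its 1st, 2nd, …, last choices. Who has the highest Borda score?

Chen

Borda scores:
  Hira: 0 + 5·3 + 12·2 = 39
  Ben: 2 + 5·4 + 12·1 = 34
  Chen: 1 + 5·0 + 12·4 = 49
  Eli: 4 + 5·2 + 12·0 = 14
  Gus: 3 + 5·1 + 12·3 = 44
Chen has the highest total.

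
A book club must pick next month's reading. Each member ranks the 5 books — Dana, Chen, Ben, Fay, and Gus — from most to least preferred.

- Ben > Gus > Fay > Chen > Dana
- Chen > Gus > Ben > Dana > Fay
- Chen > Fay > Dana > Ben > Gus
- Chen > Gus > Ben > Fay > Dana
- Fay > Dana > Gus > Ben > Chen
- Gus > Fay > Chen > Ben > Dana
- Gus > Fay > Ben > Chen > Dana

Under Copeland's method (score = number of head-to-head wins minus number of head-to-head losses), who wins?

Gus

Pairwise results:
  Dana vs Chen: Chen wins 6–1.
  Dana vs Ben: Ben wins 5–2.
  Dana vs Fay: Fay wins 6–1.
  Dana vs Gus: Gus wins 5–2.
  Chen vs Ben: Chen wins 4–3.
  Chen vs Fay: Fay wins 4–3.
  Chen vs Gus: Gus wins 4–3.
  Ben vs Fay: Fay wins 4–3.
  Ben vs Gus: Gus wins 5–2.
  Fay vs Gus: Gus wins 5–2.
Copeland scores (wins − losses):
  Dana: 0 − 4 = -4
  Chen: 2 − 2 = 0
  Ben: 1 − 3 = -2
  Fay: 3 − 1 = 2
  Gus: 4 − 0 = 4
Gus has the best Copeland score.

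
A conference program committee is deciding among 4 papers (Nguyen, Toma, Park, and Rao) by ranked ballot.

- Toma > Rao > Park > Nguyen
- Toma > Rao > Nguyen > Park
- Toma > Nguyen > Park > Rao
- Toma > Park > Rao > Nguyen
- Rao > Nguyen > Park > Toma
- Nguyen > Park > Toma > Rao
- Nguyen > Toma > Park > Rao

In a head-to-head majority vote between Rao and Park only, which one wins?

Park

Ballots ranking Rao above Park: 3.
Ballots ranking Park above Rao: 4.
Park wins the head-to-head, 4–3.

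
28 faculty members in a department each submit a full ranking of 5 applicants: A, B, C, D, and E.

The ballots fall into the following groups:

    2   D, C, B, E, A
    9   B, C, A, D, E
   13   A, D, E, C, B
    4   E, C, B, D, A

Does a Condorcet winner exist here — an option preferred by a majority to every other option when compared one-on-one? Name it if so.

There is no Condorcet winner

Head-to-head results (28 voters total):
A vs B: B wins 15–13.
A vs C: C wins 15–13.
A vs D: A wins 22–6.
A vs E: A wins 22–6.
B vs C: C wins 19–9.
B vs D: D wins 15–13.
B vs E: E wins 17–11.
C vs D: D wins 15–13.
C vs E: E wins 17–11.
D vs E: D wins 24–4.
No candidate beats all others: A beats D beats B beats A, a majority cycle.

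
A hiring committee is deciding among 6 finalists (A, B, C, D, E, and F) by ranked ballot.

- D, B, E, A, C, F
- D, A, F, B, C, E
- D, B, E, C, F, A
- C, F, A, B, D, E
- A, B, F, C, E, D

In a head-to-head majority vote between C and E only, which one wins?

Ballots ranking C above E: 3.
Ballots ranking E above C: 2.
C wins the head-to-head, 3–2.

C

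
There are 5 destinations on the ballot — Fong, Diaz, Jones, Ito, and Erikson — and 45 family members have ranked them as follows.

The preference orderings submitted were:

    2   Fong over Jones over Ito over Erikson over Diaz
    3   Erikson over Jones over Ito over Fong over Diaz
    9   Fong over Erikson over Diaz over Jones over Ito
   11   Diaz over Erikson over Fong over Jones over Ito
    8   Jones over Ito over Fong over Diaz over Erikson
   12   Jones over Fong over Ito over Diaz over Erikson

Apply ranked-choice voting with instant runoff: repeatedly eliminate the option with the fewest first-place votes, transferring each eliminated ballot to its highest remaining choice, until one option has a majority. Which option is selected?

Round 1: Jones 20, Fong 11, Diaz 11, Erikson 3, Ito 0. Ito has the fewest and is eliminated.
Round 2: Jones 20, Fong 11, Diaz 11, Erikson 3. Erikson has the fewest and is eliminated.
Round 3: Jones 23, Fong 11, Diaz 11. Jones has a majority.

Jones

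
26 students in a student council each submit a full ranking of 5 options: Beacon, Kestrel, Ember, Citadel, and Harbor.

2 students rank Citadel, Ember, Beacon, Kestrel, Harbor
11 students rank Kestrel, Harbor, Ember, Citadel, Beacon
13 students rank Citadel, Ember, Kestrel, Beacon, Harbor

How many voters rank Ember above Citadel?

Ballots ranking Ember above Citadel: 11.
Ballots ranking Citadel above Ember: 2+13 = 15.
So 11 of 26 voters prefer Ember to Citadel.

11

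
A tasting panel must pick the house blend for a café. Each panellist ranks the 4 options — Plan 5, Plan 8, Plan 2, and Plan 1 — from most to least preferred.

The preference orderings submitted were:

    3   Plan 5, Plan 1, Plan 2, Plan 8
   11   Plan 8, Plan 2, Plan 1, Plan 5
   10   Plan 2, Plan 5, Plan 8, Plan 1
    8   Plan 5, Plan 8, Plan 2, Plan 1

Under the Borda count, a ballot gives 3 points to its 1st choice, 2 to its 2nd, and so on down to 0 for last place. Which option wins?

Borda scores:
  Plan 5: 3·3 + 11·0 + 10·2 + 8·3 = 53
  Plan 8: 3·0 + 11·3 + 10·1 + 8·2 = 59
  Plan 2: 3·1 + 11·2 + 10·3 + 8·1 = 63
  Plan 1: 3·2 + 11·1 + 10·0 + 8·0 = 17
Plan 2 has the highest total.

Plan 2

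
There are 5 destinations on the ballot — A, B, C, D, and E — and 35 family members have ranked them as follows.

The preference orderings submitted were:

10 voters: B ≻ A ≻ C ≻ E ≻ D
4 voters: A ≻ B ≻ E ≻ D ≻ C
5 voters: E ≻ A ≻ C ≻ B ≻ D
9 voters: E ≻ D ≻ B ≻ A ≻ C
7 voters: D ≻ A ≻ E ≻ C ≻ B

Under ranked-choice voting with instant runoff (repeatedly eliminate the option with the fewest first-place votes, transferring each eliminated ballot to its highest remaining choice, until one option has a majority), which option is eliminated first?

Round 1: E 14, B 10, D 7, A 4, C 0. C has the fewest and is eliminated.
Round 2: E 14, B 10, D 7, A 4. A has the fewest and is eliminated.
Round 3: B 14, E 14, D 7. D has the fewest and is eliminated.
Round 4: E 21, B 14. E has a majority.

C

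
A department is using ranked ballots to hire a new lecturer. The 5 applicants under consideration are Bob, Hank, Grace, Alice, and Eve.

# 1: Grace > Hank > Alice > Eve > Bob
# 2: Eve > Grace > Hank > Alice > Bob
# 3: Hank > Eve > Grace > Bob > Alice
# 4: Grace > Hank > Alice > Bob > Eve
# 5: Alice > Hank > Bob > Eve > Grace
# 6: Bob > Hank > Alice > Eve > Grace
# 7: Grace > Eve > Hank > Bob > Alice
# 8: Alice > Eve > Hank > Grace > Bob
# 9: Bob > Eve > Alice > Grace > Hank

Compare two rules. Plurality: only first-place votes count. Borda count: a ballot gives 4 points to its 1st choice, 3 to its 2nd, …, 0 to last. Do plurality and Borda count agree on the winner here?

No

Plurality first-place counts: Bob 2, Hank 1, Grace 3, Alice 2, Eve 1 → Grace.
Borda totals: Bob 13, Hank 22, Grace 19, Alice 17, Eve 19 → Hank.
The two rules disagree: plurality picks Grace, Borda picks Hank.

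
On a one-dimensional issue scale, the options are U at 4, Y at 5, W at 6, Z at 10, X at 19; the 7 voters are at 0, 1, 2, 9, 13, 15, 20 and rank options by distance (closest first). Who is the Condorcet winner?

Z

With single-peaked preferences on a line, the Condorcet winner is the candidate closest to the median voter.
The median voter (position 9) is closest to Z at 10.
Check: Z vs Y — voters closer to Z: 4 of 7.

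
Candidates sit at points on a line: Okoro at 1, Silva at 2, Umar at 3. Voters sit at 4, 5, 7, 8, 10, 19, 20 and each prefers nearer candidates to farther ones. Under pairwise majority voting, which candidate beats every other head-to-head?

Umar

With single-peaked preferences on a line, the Condorcet winner is the candidate closest to the median voter.
The median voter (position 8) is closest to Umar at 3.
Check: Umar vs Okoro — voters closer to Umar: 7 of 7.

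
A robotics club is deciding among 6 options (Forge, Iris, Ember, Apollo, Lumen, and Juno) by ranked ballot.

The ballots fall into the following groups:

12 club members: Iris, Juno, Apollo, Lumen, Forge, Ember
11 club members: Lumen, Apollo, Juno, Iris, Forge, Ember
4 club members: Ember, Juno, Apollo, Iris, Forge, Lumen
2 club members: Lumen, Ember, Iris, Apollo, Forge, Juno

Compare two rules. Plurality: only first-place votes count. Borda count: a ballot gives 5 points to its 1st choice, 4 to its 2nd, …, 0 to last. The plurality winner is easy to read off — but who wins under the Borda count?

Plurality first-place counts: Forge 0, Iris 12, Ember 4, Apollo 0, Lumen 13, Juno 0 → Lumen.
Borda totals: Forge 29, Iris 96, Ember 28, Apollo 96, Lumen 89, Juno 97 → Juno.

Juno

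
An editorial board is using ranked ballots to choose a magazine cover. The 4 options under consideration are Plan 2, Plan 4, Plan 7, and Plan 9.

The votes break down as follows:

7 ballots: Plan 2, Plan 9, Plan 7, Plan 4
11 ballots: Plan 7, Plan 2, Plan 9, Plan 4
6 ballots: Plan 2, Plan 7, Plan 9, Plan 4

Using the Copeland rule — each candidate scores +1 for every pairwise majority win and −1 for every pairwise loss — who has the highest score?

Pairwise results:
  Plan 2 vs Plan 4: Plan 2 wins 24–0.
  Plan 2 vs Plan 7: Plan 2 wins 13–11.
  Plan 2 vs Plan 9: Plan 2 wins 24–0.
  Plan 4 vs Plan 7: Plan 7 wins 24–0.
  Plan 4 vs Plan 9: Plan 9 wins 24–0.
  Plan 7 vs Plan 9: Plan 7 wins 17–7.
Copeland scores (wins − losses):
  Plan 2: 3 − 0 = 3
  Plan 4: 0 − 3 = -3
  Plan 7: 2 − 1 = 1
  Plan 9: 1 − 2 = -1
Plan 2 has the best Copeland score.

Plan 2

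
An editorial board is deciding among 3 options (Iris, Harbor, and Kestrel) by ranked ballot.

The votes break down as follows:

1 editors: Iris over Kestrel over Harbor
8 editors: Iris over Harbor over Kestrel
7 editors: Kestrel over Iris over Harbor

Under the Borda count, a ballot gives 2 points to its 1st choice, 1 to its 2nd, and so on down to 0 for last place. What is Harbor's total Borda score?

Borda scores:
  Iris: 2 + 8·2 + 7·1 = 25
  Harbor: 0 + 8·1 + 7·0 = 8
  Kestrel: 1 + 8·0 + 7·2 = 15

8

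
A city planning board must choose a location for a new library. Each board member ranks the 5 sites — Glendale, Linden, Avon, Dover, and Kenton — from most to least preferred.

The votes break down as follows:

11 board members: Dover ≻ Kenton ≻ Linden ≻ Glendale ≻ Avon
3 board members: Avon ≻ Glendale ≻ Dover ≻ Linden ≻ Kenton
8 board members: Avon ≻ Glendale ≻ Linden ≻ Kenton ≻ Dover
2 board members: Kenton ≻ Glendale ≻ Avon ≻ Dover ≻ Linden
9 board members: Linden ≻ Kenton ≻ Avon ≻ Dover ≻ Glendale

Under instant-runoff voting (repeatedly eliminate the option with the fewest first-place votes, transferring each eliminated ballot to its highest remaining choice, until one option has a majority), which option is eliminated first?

Round 1: Avon 11, Dover 11, Linden 9, Kenton 2, Glendale 0. Glendale has the fewest and is eliminated.
Round 2: Avon 11, Dover 11, Linden 9, Kenton 2. Kenton has the fewest and is eliminated.
Round 3: Avon 13, Dover 11, Linden 9. Linden has the fewest and is eliminated.
Round 4: Avon 22, Dover 11. Avon has a majority.

Glendale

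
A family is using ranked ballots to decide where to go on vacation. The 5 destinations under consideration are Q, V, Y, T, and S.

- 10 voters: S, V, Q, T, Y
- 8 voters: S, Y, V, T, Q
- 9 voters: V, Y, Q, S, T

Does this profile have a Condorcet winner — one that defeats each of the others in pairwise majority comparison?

Yes

Head-to-head results (27 voters total):
Q vs V: V wins 27–0.
Q vs Y: Y wins 17–10.
Q vs T: Q wins 19–8.
Q vs S: S wins 18–9.
V vs Y: V wins 19–8.
V vs T: V wins 27–0.
V vs S: S wins 18–9.
Y vs T: Y wins 17–10.
Y vs S: S wins 18–9.
T vs S: S wins 27–0.
S beats each rival — Q (18–9), V (18–9), Y (18–9), T (27–0) — so S is the Condorcet winner.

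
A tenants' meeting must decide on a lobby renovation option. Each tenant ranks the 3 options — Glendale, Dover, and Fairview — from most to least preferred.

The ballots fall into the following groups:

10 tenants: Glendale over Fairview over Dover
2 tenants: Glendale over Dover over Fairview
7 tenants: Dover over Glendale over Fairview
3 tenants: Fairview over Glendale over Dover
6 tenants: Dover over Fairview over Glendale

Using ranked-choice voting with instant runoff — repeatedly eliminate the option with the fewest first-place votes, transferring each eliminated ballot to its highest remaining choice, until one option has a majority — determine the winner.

Round 1: Dover 13, Glendale 12, Fairview 3. Fairview has the fewest and is eliminated.
Round 2: Glendale 15, Dover 13. Glendale has a majority.

Glendale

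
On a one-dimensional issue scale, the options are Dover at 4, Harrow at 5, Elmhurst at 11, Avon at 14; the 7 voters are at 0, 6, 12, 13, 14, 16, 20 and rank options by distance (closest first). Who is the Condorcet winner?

Avon

With single-peaked preferences on a line, the Condorcet winner is the candidate closest to the median voter.
The median voter (position 13) is closest to Avon at 14.
Check: Avon vs Harrow — voters closer to Avon: 5 of 7.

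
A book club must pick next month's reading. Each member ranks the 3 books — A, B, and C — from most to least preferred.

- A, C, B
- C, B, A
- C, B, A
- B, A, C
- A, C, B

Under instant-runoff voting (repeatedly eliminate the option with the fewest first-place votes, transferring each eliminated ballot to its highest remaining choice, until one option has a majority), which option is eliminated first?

B

Round 1: A 2, C 2, B 1. B has the fewest and is eliminated.
Round 2: A 3, C 2. A has a majority.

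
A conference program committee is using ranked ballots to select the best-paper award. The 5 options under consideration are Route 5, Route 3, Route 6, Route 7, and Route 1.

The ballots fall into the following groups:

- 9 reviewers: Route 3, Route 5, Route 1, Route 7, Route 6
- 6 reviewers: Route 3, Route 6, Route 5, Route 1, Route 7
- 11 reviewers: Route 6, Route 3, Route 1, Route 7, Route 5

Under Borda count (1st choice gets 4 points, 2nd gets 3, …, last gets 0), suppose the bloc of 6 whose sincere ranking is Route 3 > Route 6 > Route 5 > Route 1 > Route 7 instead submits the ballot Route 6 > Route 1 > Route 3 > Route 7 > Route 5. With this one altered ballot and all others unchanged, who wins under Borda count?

Borda totals with the altered ballot: Route 5 27, Route 3 81, Route 6 68, Route 7 26, Route 1 58.
The winner is unchanged: still Route 3.

Route 3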